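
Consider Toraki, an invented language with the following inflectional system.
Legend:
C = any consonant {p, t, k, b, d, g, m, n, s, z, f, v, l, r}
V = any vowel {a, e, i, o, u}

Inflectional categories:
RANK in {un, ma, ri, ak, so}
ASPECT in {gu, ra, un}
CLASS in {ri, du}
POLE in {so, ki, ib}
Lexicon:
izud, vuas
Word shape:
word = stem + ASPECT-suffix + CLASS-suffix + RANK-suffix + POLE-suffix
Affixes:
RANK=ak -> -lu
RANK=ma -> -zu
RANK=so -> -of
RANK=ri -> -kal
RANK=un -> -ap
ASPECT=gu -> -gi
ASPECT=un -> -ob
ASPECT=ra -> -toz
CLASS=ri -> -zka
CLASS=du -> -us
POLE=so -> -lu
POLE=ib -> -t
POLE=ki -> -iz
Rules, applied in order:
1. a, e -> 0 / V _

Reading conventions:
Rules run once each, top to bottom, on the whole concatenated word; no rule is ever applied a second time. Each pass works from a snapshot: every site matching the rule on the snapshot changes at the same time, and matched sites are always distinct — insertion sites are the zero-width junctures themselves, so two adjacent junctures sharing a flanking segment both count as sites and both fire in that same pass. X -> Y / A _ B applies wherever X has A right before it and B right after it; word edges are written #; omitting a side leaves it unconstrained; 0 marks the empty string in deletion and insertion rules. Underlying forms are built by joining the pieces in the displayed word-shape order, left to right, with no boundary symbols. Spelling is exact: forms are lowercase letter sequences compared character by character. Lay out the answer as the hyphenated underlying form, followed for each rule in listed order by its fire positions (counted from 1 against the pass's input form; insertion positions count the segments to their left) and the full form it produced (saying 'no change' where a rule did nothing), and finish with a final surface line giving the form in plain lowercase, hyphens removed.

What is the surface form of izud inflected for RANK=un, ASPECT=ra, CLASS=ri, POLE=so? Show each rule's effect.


underlying: izud-toz-zka-ap-lu
1. a, e -> 0 / V _: fires at position(s) 11: izudtozzkaplu
surface: izudtozzkaplu


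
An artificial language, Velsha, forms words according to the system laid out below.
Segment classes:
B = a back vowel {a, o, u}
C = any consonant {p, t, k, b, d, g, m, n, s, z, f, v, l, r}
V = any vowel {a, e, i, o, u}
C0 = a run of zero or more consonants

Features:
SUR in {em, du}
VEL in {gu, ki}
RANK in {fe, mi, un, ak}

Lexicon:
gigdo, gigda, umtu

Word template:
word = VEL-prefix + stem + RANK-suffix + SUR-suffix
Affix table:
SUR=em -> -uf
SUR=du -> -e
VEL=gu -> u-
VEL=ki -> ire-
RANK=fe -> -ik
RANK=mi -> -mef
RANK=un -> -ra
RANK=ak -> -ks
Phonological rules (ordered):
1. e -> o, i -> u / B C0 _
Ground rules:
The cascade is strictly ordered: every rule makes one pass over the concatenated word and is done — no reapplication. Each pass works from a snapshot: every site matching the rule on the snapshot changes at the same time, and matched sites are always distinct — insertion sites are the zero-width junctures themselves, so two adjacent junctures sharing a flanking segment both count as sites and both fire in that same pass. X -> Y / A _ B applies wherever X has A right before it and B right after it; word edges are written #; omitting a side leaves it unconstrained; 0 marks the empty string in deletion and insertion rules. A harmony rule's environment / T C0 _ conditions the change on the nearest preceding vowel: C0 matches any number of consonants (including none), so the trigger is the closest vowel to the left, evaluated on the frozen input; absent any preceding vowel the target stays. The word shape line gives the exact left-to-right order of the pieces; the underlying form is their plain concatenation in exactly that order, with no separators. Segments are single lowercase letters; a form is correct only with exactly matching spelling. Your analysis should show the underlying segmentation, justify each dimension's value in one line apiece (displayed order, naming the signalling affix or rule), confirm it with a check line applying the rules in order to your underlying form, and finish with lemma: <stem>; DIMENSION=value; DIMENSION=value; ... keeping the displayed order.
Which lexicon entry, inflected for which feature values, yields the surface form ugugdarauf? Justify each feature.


underlying: u-gigda-ra-uf
SUR=em - signalled by the affix -uf
VEL=gu - signalled by the affix u-
RANK=un - signalled by the affix -ra
check: ugigdarauf -> ugugdarauf
lemma: gigda; SUR=em; VEL=gu; RANK=un


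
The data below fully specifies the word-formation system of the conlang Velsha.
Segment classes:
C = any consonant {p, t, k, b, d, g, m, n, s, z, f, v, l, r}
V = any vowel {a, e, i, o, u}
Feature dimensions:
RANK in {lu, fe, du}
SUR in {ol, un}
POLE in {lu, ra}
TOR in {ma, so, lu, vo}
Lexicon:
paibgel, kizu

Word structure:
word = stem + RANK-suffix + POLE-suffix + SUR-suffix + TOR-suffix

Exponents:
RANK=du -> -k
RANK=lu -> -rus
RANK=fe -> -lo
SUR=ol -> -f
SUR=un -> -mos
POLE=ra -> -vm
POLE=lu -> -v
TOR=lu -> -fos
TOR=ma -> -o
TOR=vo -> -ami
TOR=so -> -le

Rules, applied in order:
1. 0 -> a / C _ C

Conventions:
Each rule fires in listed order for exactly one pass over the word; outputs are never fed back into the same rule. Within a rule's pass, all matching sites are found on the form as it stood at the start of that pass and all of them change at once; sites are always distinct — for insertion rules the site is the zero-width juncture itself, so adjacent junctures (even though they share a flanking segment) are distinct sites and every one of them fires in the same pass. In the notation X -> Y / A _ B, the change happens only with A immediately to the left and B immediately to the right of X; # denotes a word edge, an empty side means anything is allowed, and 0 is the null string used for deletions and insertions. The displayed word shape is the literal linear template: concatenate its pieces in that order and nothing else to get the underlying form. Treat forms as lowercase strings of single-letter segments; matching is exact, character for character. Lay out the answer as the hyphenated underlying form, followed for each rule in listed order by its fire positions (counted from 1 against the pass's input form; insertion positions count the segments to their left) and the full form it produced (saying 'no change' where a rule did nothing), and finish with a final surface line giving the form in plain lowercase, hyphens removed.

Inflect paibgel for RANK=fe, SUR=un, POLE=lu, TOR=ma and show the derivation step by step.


underlying: paibgel-lo-v-mos-o
1. 0 -> a / C _ C: inserts after position(s) 4, 7, 10: paibagelalovamoso
surface: paibagelalovamoso


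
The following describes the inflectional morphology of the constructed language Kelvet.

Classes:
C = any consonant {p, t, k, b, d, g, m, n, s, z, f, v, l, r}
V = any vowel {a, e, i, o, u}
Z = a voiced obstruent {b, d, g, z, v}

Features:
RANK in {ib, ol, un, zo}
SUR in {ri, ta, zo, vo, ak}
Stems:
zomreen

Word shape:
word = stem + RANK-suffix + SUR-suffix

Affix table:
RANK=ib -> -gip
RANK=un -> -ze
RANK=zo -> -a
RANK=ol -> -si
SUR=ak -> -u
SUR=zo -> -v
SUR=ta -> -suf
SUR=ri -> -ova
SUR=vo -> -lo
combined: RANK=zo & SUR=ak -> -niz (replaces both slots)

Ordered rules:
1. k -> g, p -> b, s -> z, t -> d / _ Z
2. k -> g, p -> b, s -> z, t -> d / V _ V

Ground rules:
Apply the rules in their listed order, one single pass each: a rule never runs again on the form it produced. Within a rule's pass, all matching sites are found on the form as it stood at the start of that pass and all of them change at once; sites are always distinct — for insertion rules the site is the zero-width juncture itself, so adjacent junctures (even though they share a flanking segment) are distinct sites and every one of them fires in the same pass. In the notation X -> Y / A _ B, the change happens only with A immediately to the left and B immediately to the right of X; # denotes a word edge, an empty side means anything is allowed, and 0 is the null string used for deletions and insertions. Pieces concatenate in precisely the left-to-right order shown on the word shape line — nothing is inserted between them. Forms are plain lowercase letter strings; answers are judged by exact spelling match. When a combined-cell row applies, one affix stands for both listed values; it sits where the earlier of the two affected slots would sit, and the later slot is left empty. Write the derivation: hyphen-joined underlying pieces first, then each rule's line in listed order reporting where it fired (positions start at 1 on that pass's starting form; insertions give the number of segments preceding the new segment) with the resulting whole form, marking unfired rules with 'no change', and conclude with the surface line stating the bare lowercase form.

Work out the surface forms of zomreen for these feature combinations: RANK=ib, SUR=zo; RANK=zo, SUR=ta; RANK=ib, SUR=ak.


cell RANK=ib, SUR=zo:
underlying: zomreen-gip-v
1. k -> g, p -> b, s -> z, t -> d / _ Z: fires at position(s) 10: zomreengibv
2. k -> g, p -> b, s -> z, t -> d / V _ V: no change
surface: zomreengibv

cell RANK=zo, SUR=ta:
underlying: zomreen-a-suf
1. k -> g, p -> b, s -> z, t -> d / _ Z: no change
2. k -> g, p -> b, s -> z, t -> d / V _ V: fires at position(s) 9: zomreenazuf
surface: zomreenazuf

cell RANK=ib, SUR=ak:
underlying: zomreen-gip-u
1. k -> g, p -> b, s -> z, t -> d / _ Z: no change
2. k -> g, p -> b, s -> z, t -> d / V _ V: fires at position(s) 10: zomreengibu
surface: zomreengibu


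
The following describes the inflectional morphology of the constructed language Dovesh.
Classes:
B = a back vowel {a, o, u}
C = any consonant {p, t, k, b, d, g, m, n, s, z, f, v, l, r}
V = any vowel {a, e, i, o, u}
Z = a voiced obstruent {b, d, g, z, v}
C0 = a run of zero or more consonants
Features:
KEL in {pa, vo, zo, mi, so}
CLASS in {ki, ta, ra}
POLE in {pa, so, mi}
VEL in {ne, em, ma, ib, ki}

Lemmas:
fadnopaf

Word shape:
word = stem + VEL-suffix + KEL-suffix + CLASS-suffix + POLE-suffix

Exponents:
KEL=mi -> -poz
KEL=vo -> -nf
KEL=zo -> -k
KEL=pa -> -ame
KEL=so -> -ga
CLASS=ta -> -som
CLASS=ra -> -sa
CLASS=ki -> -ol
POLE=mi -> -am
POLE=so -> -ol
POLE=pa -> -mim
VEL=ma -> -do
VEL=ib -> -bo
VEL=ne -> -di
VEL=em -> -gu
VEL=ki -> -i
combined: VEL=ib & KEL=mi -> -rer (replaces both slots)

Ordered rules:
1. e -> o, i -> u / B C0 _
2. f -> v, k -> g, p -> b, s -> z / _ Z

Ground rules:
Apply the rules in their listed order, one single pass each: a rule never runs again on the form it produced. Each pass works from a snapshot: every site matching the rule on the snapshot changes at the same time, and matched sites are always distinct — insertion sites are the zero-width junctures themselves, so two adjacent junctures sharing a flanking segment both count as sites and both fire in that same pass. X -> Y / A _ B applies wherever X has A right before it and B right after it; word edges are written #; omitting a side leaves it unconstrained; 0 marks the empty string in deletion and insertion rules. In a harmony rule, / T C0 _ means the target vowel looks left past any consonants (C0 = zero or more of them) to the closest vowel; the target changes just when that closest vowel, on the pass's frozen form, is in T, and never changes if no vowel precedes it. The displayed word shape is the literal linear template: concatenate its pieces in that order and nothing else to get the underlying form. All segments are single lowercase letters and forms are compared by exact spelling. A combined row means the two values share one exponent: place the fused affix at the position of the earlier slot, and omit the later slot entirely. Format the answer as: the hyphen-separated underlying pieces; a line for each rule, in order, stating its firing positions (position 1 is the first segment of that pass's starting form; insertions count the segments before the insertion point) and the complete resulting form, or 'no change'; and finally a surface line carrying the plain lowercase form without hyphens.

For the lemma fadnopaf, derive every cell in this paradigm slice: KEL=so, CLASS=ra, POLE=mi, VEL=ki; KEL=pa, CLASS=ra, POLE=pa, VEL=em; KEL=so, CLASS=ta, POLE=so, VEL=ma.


cell KEL=so, CLASS=ra, POLE=mi, VEL=ki:
underlying: fadnopaf-i-ga-sa-am
1. e -> o, i -> u / B C0 _: fires at position(s) 9: fadnopafugasaam
2. f -> v, k -> g, p -> b, s -> z / _ Z: no change
surface: fadnopafugasaam

cell KEL=pa, CLASS=ra, POLE=pa, VEL=em:
underlying: fadnopaf-gu-ame-sa-mim
1. e -> o, i -> u / B C0 _: fires at position(s) 13, 17: fadnopafguamosamum
2. f -> v, k -> g, p -> b, s -> z / _ Z: fires at position(s) 8: fadnopavguamosamum
surface: fadnopavguamosamum

cell KEL=so, CLASS=ta, POLE=so, VEL=ma:
underlying: fadnopaf-do-ga-som-ol
1. e -> o, i -> u / B C0 _: no change
2. f -> v, k -> g, p -> b, s -> z / _ Z: fires at position(s) 8: fadnopavdogasomol
surface: fadnopavdogasomol


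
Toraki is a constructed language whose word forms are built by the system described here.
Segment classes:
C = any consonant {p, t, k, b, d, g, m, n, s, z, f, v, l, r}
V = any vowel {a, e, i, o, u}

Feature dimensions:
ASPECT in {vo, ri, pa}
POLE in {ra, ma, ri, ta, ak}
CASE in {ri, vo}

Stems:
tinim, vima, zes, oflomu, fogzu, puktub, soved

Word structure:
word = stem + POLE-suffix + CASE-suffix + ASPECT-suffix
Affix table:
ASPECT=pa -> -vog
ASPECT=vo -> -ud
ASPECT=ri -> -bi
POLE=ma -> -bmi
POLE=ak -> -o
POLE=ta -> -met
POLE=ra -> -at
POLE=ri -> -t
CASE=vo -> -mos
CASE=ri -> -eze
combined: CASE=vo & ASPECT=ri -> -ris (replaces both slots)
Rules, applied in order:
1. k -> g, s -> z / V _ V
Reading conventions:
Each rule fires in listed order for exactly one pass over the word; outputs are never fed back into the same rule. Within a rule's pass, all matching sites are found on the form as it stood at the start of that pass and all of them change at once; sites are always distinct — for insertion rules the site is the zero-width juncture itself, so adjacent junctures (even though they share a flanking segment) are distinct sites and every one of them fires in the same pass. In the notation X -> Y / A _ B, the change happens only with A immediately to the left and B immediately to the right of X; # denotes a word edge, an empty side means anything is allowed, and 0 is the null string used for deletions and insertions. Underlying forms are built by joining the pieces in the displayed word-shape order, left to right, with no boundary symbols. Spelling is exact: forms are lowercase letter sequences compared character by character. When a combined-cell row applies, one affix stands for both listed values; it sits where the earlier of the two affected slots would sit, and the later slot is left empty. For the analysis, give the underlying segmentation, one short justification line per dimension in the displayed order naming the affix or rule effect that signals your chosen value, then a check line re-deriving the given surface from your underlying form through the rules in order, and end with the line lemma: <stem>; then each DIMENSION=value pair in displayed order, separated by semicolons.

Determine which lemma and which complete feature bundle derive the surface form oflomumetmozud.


underlying: oflomu-met-mos-ud
ASPECT=vo - signalled by the affix -ud
POLE=ta - signalled by the affix -met
CASE=vo - signalled by the affix -mos
check: oflomumetmosud -> oflomumetmozud
lemma: oflomu; ASPECT=vo; POLE=ta; CASE=vo


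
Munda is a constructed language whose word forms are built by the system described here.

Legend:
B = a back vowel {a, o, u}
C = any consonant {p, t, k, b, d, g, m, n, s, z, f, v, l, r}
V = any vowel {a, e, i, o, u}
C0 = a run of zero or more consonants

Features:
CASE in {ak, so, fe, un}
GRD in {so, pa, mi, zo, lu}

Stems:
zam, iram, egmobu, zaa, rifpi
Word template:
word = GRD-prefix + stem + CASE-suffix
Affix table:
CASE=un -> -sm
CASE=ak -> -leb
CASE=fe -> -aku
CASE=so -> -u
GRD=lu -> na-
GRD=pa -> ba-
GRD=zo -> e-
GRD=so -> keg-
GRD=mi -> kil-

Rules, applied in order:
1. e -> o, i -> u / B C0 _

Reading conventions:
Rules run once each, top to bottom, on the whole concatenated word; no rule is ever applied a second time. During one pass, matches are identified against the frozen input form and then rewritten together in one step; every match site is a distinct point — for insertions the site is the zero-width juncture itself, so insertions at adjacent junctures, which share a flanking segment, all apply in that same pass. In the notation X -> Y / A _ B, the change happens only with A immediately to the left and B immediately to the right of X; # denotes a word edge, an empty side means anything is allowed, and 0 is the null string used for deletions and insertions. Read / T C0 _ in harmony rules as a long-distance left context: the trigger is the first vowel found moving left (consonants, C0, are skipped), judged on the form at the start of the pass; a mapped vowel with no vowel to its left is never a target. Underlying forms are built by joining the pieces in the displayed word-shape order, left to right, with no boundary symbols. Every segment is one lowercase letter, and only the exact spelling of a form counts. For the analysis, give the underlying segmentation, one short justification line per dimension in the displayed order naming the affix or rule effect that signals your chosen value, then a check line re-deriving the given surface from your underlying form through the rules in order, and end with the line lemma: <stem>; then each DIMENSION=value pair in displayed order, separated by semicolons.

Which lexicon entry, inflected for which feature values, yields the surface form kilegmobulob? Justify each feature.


underlying: kil-egmobu-leb
CASE=ak - signalled by the affix -leb
GRD=mi - signalled by the affix kil-
check: kilegmobuleb -> kilegmobulob
lemma: egmobu; CASE=ak; GRD=mi


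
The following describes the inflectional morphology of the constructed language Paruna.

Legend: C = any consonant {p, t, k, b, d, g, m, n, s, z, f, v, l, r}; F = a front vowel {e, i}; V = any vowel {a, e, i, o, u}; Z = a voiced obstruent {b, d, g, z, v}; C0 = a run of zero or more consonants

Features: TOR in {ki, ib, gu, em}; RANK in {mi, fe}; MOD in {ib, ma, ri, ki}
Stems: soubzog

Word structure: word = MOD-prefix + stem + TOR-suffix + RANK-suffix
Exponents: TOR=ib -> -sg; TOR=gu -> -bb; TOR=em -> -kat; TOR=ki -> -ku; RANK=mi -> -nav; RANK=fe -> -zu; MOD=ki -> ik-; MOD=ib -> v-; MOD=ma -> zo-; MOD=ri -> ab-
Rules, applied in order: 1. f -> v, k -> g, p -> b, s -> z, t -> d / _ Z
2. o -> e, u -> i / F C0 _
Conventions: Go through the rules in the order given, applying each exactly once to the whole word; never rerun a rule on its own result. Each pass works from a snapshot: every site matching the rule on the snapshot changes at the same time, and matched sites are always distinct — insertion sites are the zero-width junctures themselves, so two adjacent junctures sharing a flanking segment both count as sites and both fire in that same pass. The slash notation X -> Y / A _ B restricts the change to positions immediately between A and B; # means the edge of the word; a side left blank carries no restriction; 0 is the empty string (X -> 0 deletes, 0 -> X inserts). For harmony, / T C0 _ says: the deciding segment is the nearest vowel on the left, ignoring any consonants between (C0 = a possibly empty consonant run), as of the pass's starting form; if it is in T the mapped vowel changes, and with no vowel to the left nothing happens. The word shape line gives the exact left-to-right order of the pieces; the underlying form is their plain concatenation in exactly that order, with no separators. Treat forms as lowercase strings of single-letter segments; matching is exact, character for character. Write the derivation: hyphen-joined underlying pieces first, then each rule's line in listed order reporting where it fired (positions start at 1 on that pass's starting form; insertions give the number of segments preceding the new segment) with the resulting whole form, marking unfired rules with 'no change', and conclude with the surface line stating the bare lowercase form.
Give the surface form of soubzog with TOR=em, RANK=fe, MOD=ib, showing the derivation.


underlying: v-soubzog-kat-zu
1. f -> v, k -> g, p -> b, s -> z, t -> d / _ Z: fires at position(s) 11: vsoubzogkadzu
2. o -> e, u -> i / F C0 _: no change
surface: vsoubzogkadzu


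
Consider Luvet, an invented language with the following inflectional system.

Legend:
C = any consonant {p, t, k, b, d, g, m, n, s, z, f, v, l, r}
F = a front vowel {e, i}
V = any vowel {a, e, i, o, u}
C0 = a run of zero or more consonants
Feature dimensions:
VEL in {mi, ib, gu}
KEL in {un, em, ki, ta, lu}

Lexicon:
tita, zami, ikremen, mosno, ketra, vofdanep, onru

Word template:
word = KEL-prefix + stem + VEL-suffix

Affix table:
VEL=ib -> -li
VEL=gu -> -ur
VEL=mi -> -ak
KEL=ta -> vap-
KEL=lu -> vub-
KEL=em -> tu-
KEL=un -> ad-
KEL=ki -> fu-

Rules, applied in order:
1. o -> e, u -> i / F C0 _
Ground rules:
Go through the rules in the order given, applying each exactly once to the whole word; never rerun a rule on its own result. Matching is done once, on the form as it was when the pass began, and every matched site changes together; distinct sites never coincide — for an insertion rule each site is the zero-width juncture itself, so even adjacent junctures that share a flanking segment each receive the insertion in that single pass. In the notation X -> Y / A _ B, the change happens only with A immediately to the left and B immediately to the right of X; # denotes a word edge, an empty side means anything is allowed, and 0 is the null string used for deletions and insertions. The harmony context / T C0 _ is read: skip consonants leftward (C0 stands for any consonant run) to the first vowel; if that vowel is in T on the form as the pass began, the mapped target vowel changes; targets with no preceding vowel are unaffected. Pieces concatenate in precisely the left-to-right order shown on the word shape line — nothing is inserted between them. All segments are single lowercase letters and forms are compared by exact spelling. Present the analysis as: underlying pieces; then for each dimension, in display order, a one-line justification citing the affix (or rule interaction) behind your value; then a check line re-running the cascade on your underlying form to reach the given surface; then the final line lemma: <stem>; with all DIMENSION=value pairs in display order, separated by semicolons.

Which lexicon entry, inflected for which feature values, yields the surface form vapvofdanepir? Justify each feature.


underlying: vap-vofdanep-ur
VEL=gu - signalled by the affix -ur
KEL=ta - signalled by the affix vap-
check: vapvofdanepur -> vapvofdanepir
lemma: vofdanep; VEL=gu; KEL=ta


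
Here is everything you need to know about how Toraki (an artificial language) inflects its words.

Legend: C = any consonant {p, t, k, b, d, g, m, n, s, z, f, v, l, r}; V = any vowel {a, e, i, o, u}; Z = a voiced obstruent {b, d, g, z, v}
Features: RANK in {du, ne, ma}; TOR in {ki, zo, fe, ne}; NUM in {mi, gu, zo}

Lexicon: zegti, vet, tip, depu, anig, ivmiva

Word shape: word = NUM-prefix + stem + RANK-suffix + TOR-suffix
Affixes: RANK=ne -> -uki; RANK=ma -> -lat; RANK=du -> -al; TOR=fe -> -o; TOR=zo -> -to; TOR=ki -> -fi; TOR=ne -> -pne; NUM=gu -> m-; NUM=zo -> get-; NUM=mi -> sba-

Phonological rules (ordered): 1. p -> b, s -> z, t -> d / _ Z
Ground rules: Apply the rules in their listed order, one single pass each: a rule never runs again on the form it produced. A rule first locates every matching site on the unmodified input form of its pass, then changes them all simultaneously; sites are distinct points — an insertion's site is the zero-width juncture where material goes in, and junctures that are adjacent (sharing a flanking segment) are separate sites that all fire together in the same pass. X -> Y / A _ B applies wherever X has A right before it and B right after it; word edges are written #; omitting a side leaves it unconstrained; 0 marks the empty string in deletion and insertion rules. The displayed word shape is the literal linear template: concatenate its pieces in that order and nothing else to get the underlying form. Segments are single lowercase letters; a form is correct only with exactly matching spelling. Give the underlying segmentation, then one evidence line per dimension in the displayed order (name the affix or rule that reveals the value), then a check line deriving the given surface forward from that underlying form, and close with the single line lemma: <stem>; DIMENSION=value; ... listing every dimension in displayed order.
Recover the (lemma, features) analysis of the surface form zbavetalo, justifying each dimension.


underlying: sba-vet-al-o
RANK=du - signalled by the affix -al
TOR=fe - signalled by the affix -o
NUM=mi - signalled by the affix sba-
check: sbavetalo -> zbavetalo
lemma: vet; RANK=du; TOR=fe; NUM=mi


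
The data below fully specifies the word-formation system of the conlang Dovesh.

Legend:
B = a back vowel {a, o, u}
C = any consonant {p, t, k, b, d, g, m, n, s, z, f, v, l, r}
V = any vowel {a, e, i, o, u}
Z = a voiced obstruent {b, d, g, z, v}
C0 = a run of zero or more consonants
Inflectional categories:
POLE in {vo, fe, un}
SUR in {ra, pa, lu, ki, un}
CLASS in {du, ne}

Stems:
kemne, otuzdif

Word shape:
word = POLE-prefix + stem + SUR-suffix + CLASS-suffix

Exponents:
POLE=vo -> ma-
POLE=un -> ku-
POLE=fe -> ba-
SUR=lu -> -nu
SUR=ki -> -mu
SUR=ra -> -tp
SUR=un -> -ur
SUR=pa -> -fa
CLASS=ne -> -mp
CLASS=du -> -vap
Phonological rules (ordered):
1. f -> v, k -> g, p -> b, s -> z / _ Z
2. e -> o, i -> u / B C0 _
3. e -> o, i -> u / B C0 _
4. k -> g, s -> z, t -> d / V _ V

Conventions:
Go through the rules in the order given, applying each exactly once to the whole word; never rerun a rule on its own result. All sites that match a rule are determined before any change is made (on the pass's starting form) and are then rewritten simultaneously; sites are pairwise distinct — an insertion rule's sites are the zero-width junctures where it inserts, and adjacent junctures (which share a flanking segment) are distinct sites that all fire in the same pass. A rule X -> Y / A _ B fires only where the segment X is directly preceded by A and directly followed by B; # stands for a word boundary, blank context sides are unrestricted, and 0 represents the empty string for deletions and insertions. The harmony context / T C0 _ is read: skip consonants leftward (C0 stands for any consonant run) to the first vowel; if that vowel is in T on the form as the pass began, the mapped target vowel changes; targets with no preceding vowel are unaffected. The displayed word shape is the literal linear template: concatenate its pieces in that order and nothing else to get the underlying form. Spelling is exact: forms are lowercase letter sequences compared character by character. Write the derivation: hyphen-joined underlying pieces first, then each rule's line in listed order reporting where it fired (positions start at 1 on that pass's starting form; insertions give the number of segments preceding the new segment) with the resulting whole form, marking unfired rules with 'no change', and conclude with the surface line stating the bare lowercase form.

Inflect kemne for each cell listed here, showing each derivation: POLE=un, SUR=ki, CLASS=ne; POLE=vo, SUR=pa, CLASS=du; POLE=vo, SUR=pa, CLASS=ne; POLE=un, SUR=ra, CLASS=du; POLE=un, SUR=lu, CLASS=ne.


cell POLE=un, SUR=ki, CLASS=ne:
underlying: ku-kemne-mu-mp
1. f -> v, k -> g, p -> b, s -> z / _ Z: no change
2. e -> o, i -> u / B C0 _: fires at position(s) 4: kukomnemump
3. e -> o, i -> u / B C0 _: fires at position(s) 7: kukomnomump
4. k -> g, s -> z, t -> d / V _ V: fires at position(s) 3: kugomnomump
surface: kugomnomump

cell POLE=vo, SUR=pa, CLASS=du:
underlying: ma-kemne-fa-vap
1. f -> v, k -> g, p -> b, s -> z / _ Z: no change
2. e -> o, i -> u / B C0 _: fires at position(s) 4: makomnefavap
3. e -> o, i -> u / B C0 _: fires at position(s) 7: makomnofavap
4. k -> g, s -> z, t -> d / V _ V: fires at position(s) 3: magomnofavap
surface: magomnofavap

cell POLE=vo, SUR=pa, CLASS=ne:
underlying: ma-kemne-fa-mp
1. f -> v, k -> g, p -> b, s -> z / _ Z: no change
2. e -> o, i -> u / B C0 _: fires at position(s) 4: makomnefamp
3. e -> o, i -> u / B C0 _: fires at position(s) 7: makomnofamp
4. k -> g, s -> z, t -> d / V _ V: fires at position(s) 3: magomnofamp
surface: magomnofamp

cell POLE=un, SUR=ra, CLASS=du:
underlying: ku-kemne-tp-vap
1. f -> v, k -> g, p -> b, s -> z / _ Z: fires at position(s) 9: kukemnetbvap
2. e -> o, i -> u / B C0 _: fires at position(s) 4: kukomnetbvap
3. e -> o, i -> u / B C0 _: fires at position(s) 7: kukomnotbvap
4. k -> g, s -> z, t -> d / V _ V: fires at position(s) 3: kugomnotbvap
surface: kugomnotbvap

cell POLE=un, SUR=lu, CLASS=ne:
underlying: ku-kemne-nu-mp
1. f -> v, k -> g, p -> b, s -> z / _ Z: no change
2. e -> o, i -> u / B C0 _: fires at position(s) 4: kukomnenump
3. e -> o, i -> u / B C0 _: fires at position(s) 7: kukomnonump
4. k -> g, s -> z, t -> d / V _ V: fires at position(s) 3: kugomnonump
surface: kugomnonump


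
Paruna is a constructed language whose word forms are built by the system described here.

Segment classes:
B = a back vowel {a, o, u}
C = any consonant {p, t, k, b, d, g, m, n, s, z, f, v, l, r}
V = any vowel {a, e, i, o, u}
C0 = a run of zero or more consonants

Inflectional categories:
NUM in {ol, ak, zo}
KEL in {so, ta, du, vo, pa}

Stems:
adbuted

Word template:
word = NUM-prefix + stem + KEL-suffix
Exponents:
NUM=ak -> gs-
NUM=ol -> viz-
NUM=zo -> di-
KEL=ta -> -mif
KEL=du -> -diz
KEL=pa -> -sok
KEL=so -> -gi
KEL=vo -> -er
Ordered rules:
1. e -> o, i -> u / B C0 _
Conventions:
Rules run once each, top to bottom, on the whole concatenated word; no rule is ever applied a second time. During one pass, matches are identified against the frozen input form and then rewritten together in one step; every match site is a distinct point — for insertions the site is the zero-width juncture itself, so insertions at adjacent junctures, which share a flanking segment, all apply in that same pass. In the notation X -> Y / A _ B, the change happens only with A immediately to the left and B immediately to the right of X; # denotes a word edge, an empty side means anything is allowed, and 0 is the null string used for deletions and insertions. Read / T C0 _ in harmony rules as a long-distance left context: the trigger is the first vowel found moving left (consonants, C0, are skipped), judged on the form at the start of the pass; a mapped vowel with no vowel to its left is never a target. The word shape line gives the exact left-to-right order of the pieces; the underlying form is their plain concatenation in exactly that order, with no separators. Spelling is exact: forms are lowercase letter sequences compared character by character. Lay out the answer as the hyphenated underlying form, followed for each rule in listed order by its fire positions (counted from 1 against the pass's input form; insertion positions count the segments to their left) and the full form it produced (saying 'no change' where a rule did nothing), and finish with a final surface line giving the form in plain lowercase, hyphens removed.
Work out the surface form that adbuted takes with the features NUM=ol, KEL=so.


underlying: viz-adbuted-gi
1. e -> o, i -> u / B C0 _: fires at position(s) 9: vizadbutodgi
surface: vizadbutodgi


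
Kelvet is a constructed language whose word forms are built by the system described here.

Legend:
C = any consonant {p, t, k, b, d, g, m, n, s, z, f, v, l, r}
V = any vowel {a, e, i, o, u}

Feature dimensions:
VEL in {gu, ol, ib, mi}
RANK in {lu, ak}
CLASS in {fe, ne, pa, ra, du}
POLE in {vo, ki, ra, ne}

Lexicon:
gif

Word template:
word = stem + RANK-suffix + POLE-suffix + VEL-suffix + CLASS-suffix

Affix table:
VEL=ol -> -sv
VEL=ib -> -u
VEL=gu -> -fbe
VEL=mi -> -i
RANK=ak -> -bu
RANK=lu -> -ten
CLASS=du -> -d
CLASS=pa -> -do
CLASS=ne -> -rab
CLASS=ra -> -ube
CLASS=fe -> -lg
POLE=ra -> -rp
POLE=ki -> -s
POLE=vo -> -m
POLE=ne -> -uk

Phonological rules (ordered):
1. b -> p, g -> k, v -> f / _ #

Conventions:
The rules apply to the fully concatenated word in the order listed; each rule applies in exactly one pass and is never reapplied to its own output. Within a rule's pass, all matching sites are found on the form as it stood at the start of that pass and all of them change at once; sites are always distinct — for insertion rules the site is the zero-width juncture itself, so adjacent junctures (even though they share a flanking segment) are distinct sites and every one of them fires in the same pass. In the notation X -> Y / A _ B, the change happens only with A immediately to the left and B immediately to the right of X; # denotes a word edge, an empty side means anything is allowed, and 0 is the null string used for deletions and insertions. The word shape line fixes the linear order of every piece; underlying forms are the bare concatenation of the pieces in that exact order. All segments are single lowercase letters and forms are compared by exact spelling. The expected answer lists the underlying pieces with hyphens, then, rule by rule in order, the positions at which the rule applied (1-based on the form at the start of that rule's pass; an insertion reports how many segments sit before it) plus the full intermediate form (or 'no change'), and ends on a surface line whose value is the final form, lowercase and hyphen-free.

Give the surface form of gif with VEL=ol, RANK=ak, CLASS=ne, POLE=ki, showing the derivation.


underlying: gif-bu-s-sv-rab
1. b -> p, g -> k, v -> f / _ #: fires at position(s) 11: gifbussvrap
surface: gifbussvrap


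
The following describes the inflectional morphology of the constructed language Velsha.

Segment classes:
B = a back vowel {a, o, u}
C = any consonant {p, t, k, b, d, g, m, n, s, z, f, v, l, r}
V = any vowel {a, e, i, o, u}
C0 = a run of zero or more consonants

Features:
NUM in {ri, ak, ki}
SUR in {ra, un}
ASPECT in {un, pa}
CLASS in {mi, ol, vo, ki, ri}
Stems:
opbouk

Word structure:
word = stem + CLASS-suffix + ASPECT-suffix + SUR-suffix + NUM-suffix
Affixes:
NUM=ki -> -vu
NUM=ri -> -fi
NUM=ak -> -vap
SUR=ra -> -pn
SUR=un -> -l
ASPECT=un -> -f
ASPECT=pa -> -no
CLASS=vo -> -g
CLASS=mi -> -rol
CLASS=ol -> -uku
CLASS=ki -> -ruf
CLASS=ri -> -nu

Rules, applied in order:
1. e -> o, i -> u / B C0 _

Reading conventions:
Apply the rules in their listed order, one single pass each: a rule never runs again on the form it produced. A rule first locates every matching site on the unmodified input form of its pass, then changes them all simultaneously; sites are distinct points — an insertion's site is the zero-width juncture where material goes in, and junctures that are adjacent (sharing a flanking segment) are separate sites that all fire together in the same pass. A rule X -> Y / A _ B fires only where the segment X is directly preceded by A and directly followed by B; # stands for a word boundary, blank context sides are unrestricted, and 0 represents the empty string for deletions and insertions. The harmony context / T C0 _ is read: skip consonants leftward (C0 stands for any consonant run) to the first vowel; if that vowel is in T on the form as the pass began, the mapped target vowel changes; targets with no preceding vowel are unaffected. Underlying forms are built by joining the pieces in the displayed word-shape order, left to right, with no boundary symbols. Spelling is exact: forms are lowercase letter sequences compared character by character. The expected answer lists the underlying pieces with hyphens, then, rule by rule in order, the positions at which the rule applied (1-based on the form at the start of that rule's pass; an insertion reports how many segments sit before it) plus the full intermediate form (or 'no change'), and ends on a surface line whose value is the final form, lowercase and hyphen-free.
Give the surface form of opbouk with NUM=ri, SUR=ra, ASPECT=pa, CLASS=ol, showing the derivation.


underlying: opbouk-uku-no-pn-fi
1. e -> o, i -> u / B C0 _: fires at position(s) 15: opboukukunopnfu
surface: opboukukunopnfu


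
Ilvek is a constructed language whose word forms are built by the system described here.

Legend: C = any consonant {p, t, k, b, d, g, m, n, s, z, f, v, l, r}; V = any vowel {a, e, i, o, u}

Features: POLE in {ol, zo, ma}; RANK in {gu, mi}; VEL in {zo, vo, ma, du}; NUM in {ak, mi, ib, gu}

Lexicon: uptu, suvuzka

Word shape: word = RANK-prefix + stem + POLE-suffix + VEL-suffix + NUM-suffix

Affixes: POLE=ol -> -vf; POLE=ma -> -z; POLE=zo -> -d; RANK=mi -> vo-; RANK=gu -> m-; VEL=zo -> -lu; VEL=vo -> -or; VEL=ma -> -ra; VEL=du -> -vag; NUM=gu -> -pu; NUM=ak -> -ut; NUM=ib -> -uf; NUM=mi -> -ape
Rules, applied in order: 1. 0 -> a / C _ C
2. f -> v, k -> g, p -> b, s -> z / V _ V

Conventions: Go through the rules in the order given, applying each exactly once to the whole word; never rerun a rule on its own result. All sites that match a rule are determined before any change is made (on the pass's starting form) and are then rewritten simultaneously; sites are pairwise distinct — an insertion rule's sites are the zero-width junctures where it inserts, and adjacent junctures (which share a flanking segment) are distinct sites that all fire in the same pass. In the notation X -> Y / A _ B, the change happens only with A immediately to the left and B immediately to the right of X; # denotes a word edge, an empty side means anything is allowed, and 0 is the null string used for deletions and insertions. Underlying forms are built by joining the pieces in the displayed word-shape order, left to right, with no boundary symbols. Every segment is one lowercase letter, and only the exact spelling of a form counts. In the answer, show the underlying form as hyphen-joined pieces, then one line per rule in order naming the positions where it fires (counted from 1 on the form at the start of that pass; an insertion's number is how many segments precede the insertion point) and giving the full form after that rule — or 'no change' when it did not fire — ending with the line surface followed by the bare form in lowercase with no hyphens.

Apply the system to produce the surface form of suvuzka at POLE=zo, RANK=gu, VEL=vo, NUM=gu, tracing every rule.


underlying: m-suvuzka-d-or-pu
1. 0 -> a / C _ C: inserts after position(s) 1, 6, 11: masuvuzakadorapu
2. f -> v, k -> g, p -> b, s -> z / V _ V: fires at position(s) 3, 9, 15: mazuvuzagadorabu
surface: mazuvuzagadorabu


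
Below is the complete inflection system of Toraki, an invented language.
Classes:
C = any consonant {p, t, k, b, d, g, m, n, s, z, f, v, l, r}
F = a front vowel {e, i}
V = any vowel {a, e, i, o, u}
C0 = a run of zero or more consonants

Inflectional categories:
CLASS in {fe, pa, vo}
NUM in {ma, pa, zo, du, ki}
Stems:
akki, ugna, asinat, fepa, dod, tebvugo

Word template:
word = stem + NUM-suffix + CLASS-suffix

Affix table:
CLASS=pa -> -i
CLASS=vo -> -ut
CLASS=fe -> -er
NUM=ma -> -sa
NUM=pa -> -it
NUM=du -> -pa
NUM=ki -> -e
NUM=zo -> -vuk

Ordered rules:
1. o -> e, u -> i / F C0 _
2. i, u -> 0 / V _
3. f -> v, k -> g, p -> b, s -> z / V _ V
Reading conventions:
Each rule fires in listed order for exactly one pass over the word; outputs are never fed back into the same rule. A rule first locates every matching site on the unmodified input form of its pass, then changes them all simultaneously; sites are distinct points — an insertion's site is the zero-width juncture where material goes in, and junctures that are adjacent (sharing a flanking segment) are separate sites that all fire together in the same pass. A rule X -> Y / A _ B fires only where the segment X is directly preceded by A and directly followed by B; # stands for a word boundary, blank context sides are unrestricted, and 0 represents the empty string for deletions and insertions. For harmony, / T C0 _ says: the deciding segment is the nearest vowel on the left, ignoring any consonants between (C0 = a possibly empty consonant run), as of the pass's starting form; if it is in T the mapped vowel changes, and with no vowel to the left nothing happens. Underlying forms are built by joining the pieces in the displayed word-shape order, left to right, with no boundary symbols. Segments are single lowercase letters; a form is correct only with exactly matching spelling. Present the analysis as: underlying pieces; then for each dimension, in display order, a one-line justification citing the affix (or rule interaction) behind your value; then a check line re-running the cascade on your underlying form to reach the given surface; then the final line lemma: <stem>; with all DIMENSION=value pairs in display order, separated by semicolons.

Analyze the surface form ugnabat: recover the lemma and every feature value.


underlying: ugna-pa-ut
CLASS=vo - signalled by the affix -ut
NUM=du - signalled by the affix -pa
check: ugnapaut -> ugnapaut -> ugnapat -> ugnabat
lemma: ugna; CLASS=vo; NUM=du
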